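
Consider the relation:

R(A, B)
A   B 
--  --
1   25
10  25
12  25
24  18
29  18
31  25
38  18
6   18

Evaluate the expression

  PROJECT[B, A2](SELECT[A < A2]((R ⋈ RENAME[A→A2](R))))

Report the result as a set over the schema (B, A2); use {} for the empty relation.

{(18, 24), (18, 29), (18, 38), (25, 10), (25, 12), (25, 31)}

ρ[A→A2]: schema becomes (A2, B); tuples unchanged.
R ⋈ RENAME[A→A2](R) (natural join on B): {(1, 25, 1), (1, 25, 10), (1, 25, 12), (1, 25, 31), (10, 25, 1), (10, 25, 10), (10, 25, 12), (10, 25, 31), (12, 25, 1), (12, 25, 10), (12, 25, 12), (12, 25, 31), (24, 18, 24), (24, 18, 29), (24, 18, 38), (24, 18, 6), (29, 18, 24), (29, 18, 29), (29, 18, 38), (29, 18, 6), (31, 25, 1), (31, 25, 10), (31, 25, 12), (31, 25, 31), (38, 18, 24), (38, 18, 29), (38, 18, 38), (38, 18, 6), (6, 18, 24), (6, 18, 29), (6, 18, 38), (6, 18, 6)}
Apply σ_{A < A2}; surviving tuples: {(1, 25, 10), (1, 25, 12), (1, 25, 31), (10, 25, 12), (10, 25, 31), (12, 25, 31), (24, 18, 29), (24, 18, 38), (29, 18, 38), (6, 18, 24), (6, 18, 29), (6, 18, 38)}
π[B, A2]: project onto (B, A2) (6 duplicate(s) eliminated) → {(18, 24), (18, 29), (18, 38), (25, 10), (25, 12), (25, 31)}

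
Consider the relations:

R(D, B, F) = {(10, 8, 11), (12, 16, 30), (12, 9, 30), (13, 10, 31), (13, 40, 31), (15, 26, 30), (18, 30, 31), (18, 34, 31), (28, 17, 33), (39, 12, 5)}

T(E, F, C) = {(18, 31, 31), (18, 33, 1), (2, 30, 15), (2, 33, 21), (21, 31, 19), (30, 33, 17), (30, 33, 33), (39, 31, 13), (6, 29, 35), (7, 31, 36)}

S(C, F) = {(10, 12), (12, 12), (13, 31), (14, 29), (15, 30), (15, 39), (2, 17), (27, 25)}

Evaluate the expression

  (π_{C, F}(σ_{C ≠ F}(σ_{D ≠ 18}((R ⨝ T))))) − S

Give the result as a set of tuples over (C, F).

{(1, 33), (17, 33), (19, 31), (21, 33), (36, 31)}

Natural join on F: {(12, 16, 30, 2, 15), (12, 9, 30, 2, 15), (13, 10, 31, 18, 31), (13, 10, 31, 21, 19), (13, 10, 31, 39, 13), (13, 10, 31, 7, 36), (13, 40, 31, 18, 31), (13, 40, 31, 21, 19), (13, 40, 31, 39, 13), (13, 40, 31, 7, 36), (15, 26, 30, 2, 15), (18, 30, 31, 18, 31), (18, 30, 31, 21, 19), (18, 30, 31, 39, 13), (18, 30, 31, 7, 36), (18, 34, 31, 18, 31), (18, 34, 31, 21, 19), (18, 34, 31, 39, 13), (18, 34, 31, 7, 36), (28, 17, 33, 18, 1), (28, 17, 33, 2, 21), (28, 17, 33, 30, 17), (28, 17, 33, 30, 33)}
Filtering on D ≠ 18 leaves {(12, 16, 30, 2, 15), (12, 9, 30, 2, 15), (13, 10, 31, 18, 31), (13, 10, 31, 21, 19), (13, 10, 31, 39, 13), (13, 10, 31, 7, 36), (13, 40, 31, 18, 31), (13, 40, 31, 21, 19), (13, 40, 31, 39, 13), (13, 40, 31, 7, 36), (15, 26, 30, 2, 15), (28, 17, 33, 18, 1), (28, 17, 33, 2, 21), (28, 17, 33, 30, 17), (28, 17, 33, 30, 33)}.
Filtering on C ≠ F leaves {(12, 16, 30, 2, 15), (12, 9, 30, 2, 15), (13, 10, 31, 21, 19), (13, 10, 31, 39, 13), (13, 10, 31, 7, 36), (13, 40, 31, 21, 19), (13, 40, 31, 39, 13), (13, 40, 31, 7, 36), (15, 26, 30, 2, 15), (28, 17, 33, 18, 1), (28, 17, 33, 2, 21), (28, 17, 33, 30, 17)}.
π_{C, F} gives {(1, 33), (13, 31), (15, 30), (17, 33), (19, 31), (21, 33), (36, 31)} (5 duplicate(s) eliminated).
Taking the difference: {(1, 33), (17, 33), (19, 31), (21, 33), (36, 31)}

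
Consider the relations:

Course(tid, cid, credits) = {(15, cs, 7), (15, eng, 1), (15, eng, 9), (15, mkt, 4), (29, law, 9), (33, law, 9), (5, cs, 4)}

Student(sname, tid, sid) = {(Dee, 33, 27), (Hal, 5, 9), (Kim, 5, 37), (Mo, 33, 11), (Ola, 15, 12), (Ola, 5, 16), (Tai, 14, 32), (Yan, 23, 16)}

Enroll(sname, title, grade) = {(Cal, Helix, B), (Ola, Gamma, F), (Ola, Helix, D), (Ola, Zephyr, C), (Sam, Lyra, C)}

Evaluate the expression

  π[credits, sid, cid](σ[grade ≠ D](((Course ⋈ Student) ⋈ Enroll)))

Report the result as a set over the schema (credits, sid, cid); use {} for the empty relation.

Course ⋈ Student (natural join on tid): {(15, cs, 7, Ola, 12), (15, eng, 1, Ola, 12), (15, eng, 9, Ola, 12), (15, mkt, 4, Ola, 12), (33, law, 9, Dee, 27), (33, law, 9, Mo, 11), (5, cs, 4, Hal, 9), (5, cs, 4, Kim, 37), (5, cs, 4, Ola, 16)}
(Course ⋈ Student) ⋈ Enroll (natural join on sname): {(15, cs, 7, Ola, 12, Gamma, F), (15, cs, 7, Ola, 12, Helix, D), (15, cs, 7, Ola, 12, Zephyr, C), (15, eng, 1, Ola, 12, Gamma, F), (15, eng, 1, Ola, 12, Helix, D), (15, eng, 1, Ola, 12, Zephyr, C), (15, eng, 9, Ola, 12, Gamma, F), (15, eng, 9, Ola, 12, Helix, D), (15, eng, 9, Ola, 12, Zephyr, C), (15, mkt, 4, Ola, 12, Gamma, F), (15, mkt, 4, Ola, 12, Helix, D), (15, mkt, 4, Ola, 12, Zephyr, C), (5, cs, 4, Ola, 16, Gamma, F), (5, cs, 4, Ola, 16, Helix, D), (5, cs, 4, Ola, 16, Zephyr, C)}
Selection grade ≠ D: {(15, cs, 7, Ola, 12, Gamma, F), (15, cs, 7, Ola, 12, Zephyr, C), (15, eng, 1, Ola, 12, Gamma, F), (15, eng, 1, Ola, 12, Zephyr, C), (15, eng, 9, Ola, 12, Gamma, F), (15, eng, 9, Ola, 12, Zephyr, C), (15, mkt, 4, Ola, 12, Gamma, F), (15, mkt, 4, Ola, 12, Zephyr, C), (5, cs, 4, Ola, 16, Gamma, F), (5, cs, 4, Ola, 16, Zephyr, C)}
π[credits, sid, cid]: project onto (credits, sid, cid) (5 duplicate(s) eliminated) → {(1, 12, eng), (4, 12, mkt), (4, 16, cs), (7, 12, cs), (9, 12, eng)}

{(1, 12, eng), (4, 12, mkt), (4, 16, cs), (7, 12, cs), (9, 12, eng)}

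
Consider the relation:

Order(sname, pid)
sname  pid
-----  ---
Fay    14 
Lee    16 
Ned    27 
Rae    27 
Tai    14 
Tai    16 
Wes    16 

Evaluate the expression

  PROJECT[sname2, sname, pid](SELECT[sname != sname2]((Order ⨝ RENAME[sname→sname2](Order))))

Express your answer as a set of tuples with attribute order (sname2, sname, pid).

ρ[sname→sname2]: schema becomes (sname2, pid); tuples unchanged.
Order ⋈ RENAME[sname→sname2](Order) (natural join on pid): {(Fay, 14, Fay), (Fay, 14, Tai), (Lee, 16, Lee), (Lee, 16, Tai), (Lee, 16, Wes), (Ned, 27, Ned), (Ned, 27, Rae), (Rae, 27, Ned), (Rae, 27, Rae), (Tai, 14, Fay), (Tai, 14, Tai), (Tai, 16, Lee), (Tai, 16, Tai), (Tai, 16, Wes), (Wes, 16, Lee), (Wes, 16, Tai), (Wes, 16, Wes)}
Filtering on sname != sname2 leaves {(Fay, 14, Tai), (Lee, 16, Tai), (Lee, 16, Wes), (Ned, 27, Rae), (Rae, 27, Ned), (Tai, 14, Fay), (Tai, 16, Lee), (Tai, 16, Wes), (Wes, 16, Lee), (Wes, 16, Tai)}.
π[sname2, sname, pid]: project onto (sname2, sname, pid) → {(Fay, Tai, 14), (Lee, Tai, 16), (Lee, Wes, 16), (Ned, Rae, 27), (Rae, Ned, 27), (Tai, Fay, 14), (Tai, Lee, 16), (Tai, Wes, 16), (Wes, Lee, 16), (Wes, Tai, 16)}

{(Fay, Tai, 14), (Lee, Tai, 16), (Lee, Wes, 16), (Ned, Rae, 27), (Rae, Ned, 27), (Tai, Fay, 14), (Tai, Lee, 16), (Tai, Wes, 16), (Wes, Lee, 16), (Wes, Tai, 16)}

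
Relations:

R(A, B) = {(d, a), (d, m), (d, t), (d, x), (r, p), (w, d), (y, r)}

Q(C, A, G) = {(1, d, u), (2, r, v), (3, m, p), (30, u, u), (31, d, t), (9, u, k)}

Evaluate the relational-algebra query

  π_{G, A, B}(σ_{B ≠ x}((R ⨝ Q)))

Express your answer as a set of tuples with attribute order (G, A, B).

Joining R and Q on A yields {(d, a, 1, u), (d, a, 31, t), (d, m, 1, u), (d, m, 31, t), (d, t, 1, u), (d, t, 31, t), (d, x, 1, u), (d, x, 31, t), (r, p, 2, v)}.
σ[B ≠ x]: keep tuples satisfying B ≠ x → {(d, a, 1, u), (d, a, 31, t), (d, m, 1, u), (d, m, 31, t), (d, t, 1, u), (d, t, 31, t), (r, p, 2, v)}
π[G, A, B]: project onto (G, A, B) → {(t, d, a), (t, d, m), (t, d, t), (u, d, a), (u, d, m), (u, d, t), (v, r, p)}

{(t, d, a), (t, d, m), (t, d, t), (u, d, a), (u, d, m), (u, d, t), (v, r, p)}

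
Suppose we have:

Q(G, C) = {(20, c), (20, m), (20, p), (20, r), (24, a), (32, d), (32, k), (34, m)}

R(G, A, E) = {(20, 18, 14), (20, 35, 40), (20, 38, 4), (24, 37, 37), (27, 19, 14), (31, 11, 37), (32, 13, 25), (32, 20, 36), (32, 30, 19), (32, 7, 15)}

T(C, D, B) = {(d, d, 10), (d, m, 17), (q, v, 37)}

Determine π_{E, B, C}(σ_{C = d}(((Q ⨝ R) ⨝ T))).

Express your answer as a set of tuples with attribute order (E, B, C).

Natural join on G: {(20, c, 18, 14), (20, c, 35, 40), (20, c, 38, 4), (20, m, 18, 14), (20, m, 35, 40), (20, m, 38, 4), (20, p, 18, 14), (20, p, 35, 40), (20, p, 38, 4), (20, r, 18, 14), (20, r, 35, 40), (20, r, 38, 4), (24, a, 37, 37), (32, d, 13, 25), (32, d, 20, 36), (32, d, 30, 19), (32, d, 7, 15), (32, k, 13, 25), (32, k, 20, 36), (32, k, 30, 19), (32, k, 7, 15)}
Natural join on C: {(32, d, 13, 25, d, 10), (32, d, 13, 25, m, 17), (32, d, 20, 36, d, 10), (32, d, 20, 36, m, 17), (32, d, 30, 19, d, 10), (32, d, 30, 19, m, 17), (32, d, 7, 15, d, 10), (32, d, 7, 15, m, 17)}
σ[C = d]: keep tuples satisfying C = d → {(32, d, 13, 25, d, 10), (32, d, 13, 25, m, 17), (32, d, 20, 36, d, 10), (32, d, 20, 36, m, 17), (32, d, 30, 19, d, 10), (32, d, 30, 19, m, 17), (32, d, 7, 15, d, 10), (32, d, 7, 15, m, 17)}
π[E, B, C]: project onto (E, B, C) → {(15, 10, d), (15, 17, d), (19, 10, d), (19, 17, d), (25, 10, d), (25, 17, d), (36, 10, d), (36, 17, d)}

{(15, 10, d), (15, 17, d), (19, 10, d), (19, 17, d), (25, 10, d), (25, 17, d), (36, 10, d), (36, 17, d)}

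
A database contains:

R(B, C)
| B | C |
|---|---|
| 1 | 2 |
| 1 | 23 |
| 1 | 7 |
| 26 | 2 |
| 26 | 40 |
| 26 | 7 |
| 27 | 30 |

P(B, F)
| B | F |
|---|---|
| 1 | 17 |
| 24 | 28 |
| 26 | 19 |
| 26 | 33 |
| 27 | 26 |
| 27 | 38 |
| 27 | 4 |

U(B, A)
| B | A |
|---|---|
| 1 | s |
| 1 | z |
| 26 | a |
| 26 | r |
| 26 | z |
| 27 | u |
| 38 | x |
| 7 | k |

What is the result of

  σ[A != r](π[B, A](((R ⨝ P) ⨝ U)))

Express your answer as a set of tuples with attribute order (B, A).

Joining R and P on B yields {(1, 2, 17), (1, 23, 17), (1, 7, 17), (26, 2, 19), (26, 2, 33), (26, 40, 19), (26, 40, 33), (26, 7, 19), (26, 7, 33), (27, 30, 26), (27, 30, 38), (27, 30, 4)}.
Joining (R ⨝ P) and U on B yields {(1, 2, 17, s), (1, 2, 17, z), (1, 23, 17, s), (1, 23, 17, z), (1, 7, 17, s), (1, 7, 17, z), (26, 2, 19, a), (26, 2, 19, r), (26, 2, 19, z), (26, 2, 33, a), (26, 2, 33, r), (26, 2, 33, z), (26, 40, 19, a), (26, 40, 19, r), (26, 40, 19, z), (26, 40, 33, a), (26, 40, 33, r), (26, 40, 33, z), (26, 7, 19, a), (26, 7, 19, r), (26, 7, 19, z), (26, 7, 33, a), (26, 7, 33, r), (26, 7, 33, z), (27, 30, 26, u), (27, 30, 38, u), (27, 30, 4, u)}.
Keep only column(s) B, A (21 duplicate(s) eliminated): {(1, s), (1, z), (26, a), (26, r), (26, z), (27, u)}
Apply σ_{A != r}; surviving tuples: {(1, s), (1, z), (26, a), (26, z), (27, u)}

{(1, s), (1, z), (26, a), (26, z), (27, u)}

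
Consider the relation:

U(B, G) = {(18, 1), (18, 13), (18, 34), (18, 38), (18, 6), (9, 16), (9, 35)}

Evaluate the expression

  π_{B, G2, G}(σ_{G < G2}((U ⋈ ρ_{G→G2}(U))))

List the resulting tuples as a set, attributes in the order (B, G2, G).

{(18, 13, 1), (18, 13, 6), (18, 34, 1), (18, 34, 13), (18, 34, 6), (18, 38, 1), (18, 38, 13), (18, 38, 34), (18, 38, 6), (18, 6, 1), (9, 35, 16)}

ρ[G→G2]: schema becomes (B, G2); tuples unchanged.
Joining U and ρ_{G→G2}(U) on B yields {(18, 1, 1), (18, 1, 13), (18, 1, 34), (18, 1, 38), (18, 1, 6), (18, 13, 1), (18, 13, 13), (18, 13, 34), (18, 13, 38), (18, 13, 6), (18, 34, 1), (18, 34, 13), (18, 34, 34), (18, 34, 38), (18, 34, 6), (18, 38, 1), (18, 38, 13), (18, 38, 34), (18, 38, 38), (18, 38, 6), (18, 6, 1), (18, 6, 13), (18, 6, 34), (18, 6, 38), (18, 6, 6), (9, 16, 16), (9, 16, 35), (9, 35, 16), (9, 35, 35)}.
Filtering on G < G2 leaves {(18, 1, 13), (18, 1, 34), (18, 1, 38), (18, 1, 6), (18, 13, 34), (18, 13, 38), (18, 34, 38), (18, 6, 13), (18, 6, 34), (18, 6, 38), (9, 16, 35)}.
π[B, G2, G]: project onto (B, G2, G) → {(18, 13, 1), (18, 13, 6), (18, 34, 1), (18, 34, 13), (18, 34, 6), (18, 38, 1), (18, 38, 13), (18, 38, 34), (18, 38, 6), (18, 6, 1), (9, 35, 16)}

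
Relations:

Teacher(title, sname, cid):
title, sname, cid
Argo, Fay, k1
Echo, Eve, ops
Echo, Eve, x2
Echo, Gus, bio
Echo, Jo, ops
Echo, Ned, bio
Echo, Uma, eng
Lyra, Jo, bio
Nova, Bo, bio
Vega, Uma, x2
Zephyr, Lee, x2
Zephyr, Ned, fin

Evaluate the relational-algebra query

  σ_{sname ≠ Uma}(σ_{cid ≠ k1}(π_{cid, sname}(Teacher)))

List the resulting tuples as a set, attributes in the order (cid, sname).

{(bio, Bo), (bio, Gus), (bio, Jo), (bio, Ned), (fin, Ned), (ops, Eve), (ops, Jo), (x2, Eve), (x2, Lee)}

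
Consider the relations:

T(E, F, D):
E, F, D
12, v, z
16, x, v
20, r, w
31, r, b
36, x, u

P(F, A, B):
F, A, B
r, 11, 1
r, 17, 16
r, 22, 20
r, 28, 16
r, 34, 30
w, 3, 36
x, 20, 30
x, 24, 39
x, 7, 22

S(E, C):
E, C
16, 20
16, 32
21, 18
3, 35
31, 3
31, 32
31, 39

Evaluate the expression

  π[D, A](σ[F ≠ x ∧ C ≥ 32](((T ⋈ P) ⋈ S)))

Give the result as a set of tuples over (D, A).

{(b, 11), (b, 17), (b, 22), (b, 28), (b, 34)}

Natural join on F: {(16, x, v, 20, 30), (16, x, v, 24, 39), (16, x, v, 7, 22), (20, r, w, 11, 1), (20, r, w, 17, 16), (20, r, w, 22, 20), (20, r, w, 28, 16), (20, r, w, 34, 30), (31, r, b, 11, 1), (31, r, b, 17, 16), (31, r, b, 22, 20), (31, r, b, 28, 16), (31, r, b, 34, 30), (36, x, u, 20, 30), (36, x, u, 24, 39), (36, x, u, 7, 22)}
Natural join on E: {(16, x, v, 20, 30, 20), (16, x, v, 20, 30, 32), (16, x, v, 24, 39, 20), (16, x, v, 24, 39, 32), (16, x, v, 7, 22, 20), (16, x, v, 7, 22, 32), (31, r, b, 11, 1, 3), (31, r, b, 11, 1, 32), (31, r, b, 11, 1, 39), (31, r, b, 17, 16, 3), (31, r, b, 17, 16, 32), (31, r, b, 17, 16, 39), (31, r, b, 22, 20, 3), (31, r, b, 22, 20, 32), (31, r, b, 22, 20, 39), (31, r, b, 28, 16, 3), (31, r, b, 28, 16, 32), (31, r, b, 28, 16, 39), (31, r, b, 34, 30, 3), (31, r, b, 34, 30, 32), (31, r, b, 34, 30, 39)}
Selection F ≠ x ∧ C ≥ 32: {(31, r, b, 11, 1, 32), (31, r, b, 11, 1, 39), (31, r, b, 17, 16, 32), (31, r, b, 17, 16, 39), (31, r, b, 22, 20, 32), (31, r, b, 22, 20, 39), (31, r, b, 28, 16, 32), (31, r, b, 28, 16, 39), (31, r, b, 34, 30, 32), (31, r, b, 34, 30, 39)}
π_{D, A} gives {(b, 11), (b, 17), (b, 22), (b, 28), (b, 34)} (5 duplicate(s) eliminated).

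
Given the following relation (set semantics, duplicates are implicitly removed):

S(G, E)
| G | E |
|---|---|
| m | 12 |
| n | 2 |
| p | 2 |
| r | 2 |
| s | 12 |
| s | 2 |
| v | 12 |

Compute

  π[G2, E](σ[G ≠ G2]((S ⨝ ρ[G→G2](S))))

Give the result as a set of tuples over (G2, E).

{(m, 12), (n, 2), (p, 2), (r, 2), (s, 12), (s, 2), (v, 12)}

ρ[G→G2]: schema becomes (G2, E); tuples unchanged.
Joining S and ρ[G→G2](S) on E yields {(m, 12, m), (m, 12, s), (m, 12, v), (n, 2, n), (n, 2, p), (n, 2, r), (n, 2, s), (p, 2, n), (p, 2, p), (p, 2, r), (p, 2, s), (r, 2, n), (r, 2, p), (r, 2, r), (r, 2, s), (s, 12, m), (s, 12, s), (s, 12, v), (s, 2, n), (s, 2, p), (s, 2, r), (s, 2, s), (v, 12, m), (v, 12, s), (v, 12, v)}.
Apply σ_{G ≠ G2}; surviving tuples: {(m, 12, s), (m, 12, v), (n, 2, p), (n, 2, r), (n, 2, s), (p, 2, n), (p, 2, r), (p, 2, s), (r, 2, n), (r, 2, p), (r, 2, s), (s, 12, m), (s, 12, v), (s, 2, n), (s, 2, p), (s, 2, r), (v, 12, m), (v, 12, s)}
π_{G2, E} gives {(m, 12), (n, 2), (p, 2), (r, 2), (s, 12), (s, 2), (v, 12)} (11 duplicate(s) eliminated).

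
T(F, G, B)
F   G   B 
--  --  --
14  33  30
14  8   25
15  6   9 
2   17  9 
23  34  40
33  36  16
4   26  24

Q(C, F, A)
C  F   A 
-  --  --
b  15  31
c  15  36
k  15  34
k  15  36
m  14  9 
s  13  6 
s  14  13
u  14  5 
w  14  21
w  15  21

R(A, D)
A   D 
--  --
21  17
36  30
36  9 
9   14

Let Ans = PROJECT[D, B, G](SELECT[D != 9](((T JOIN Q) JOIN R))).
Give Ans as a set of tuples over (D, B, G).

{(14, 25, 8), (14, 30, 33), (17, 25, 8), (17, 30, 33), (17, 9, 6), (30, 9, 6)}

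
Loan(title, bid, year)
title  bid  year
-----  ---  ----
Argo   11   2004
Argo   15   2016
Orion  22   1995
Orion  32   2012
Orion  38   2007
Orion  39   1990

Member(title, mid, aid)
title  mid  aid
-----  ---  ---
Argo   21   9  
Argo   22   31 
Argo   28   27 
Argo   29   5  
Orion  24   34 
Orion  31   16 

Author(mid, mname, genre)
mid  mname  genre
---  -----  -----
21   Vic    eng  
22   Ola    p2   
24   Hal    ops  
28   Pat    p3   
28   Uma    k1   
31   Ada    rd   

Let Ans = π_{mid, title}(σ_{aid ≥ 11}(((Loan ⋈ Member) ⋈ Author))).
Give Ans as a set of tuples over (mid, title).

{(22, Argo), (24, Orion), (28, Argo), (31, Orion)}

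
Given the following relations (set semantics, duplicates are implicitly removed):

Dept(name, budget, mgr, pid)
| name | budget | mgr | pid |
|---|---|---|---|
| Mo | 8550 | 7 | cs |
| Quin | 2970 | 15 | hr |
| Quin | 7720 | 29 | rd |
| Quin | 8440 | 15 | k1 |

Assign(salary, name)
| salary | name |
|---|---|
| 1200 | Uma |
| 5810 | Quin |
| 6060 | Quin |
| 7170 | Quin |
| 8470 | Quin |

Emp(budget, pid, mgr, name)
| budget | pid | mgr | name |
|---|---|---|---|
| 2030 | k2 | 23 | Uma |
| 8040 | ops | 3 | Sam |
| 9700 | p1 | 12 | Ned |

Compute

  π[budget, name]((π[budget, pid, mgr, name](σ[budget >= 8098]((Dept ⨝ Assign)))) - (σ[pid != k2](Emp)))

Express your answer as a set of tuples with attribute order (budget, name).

Natural join on name: {(Quin, 2970, 15, hr, 5810), (Quin, 2970, 15, hr, 6060), (Quin, 2970, 15, hr, 7170), (Quin, 2970, 15, hr, 8470), (Quin, 7720, 29, rd, 5810), (Quin, 7720, 29, rd, 6060), (Quin, 7720, 29, rd, 7170), (Quin, 7720, 29, rd, 8470), (Quin, 8440, 15, k1, 5810), (Quin, 8440, 15, k1, 6060), (Quin, 8440, 15, k1, 7170), (Quin, 8440, 15, k1, 8470)}
Selection budget >= 8098: {(Quin, 8440, 15, k1, 5810), (Quin, 8440, 15, k1, 6060), (Quin, 8440, 15, k1, 7170), (Quin, 8440, 15, k1, 8470)}
π_{budget, pid, mgr, name} gives {(8440, k1, 15, Quin)} (3 duplicate(s) eliminated).
Selection pid != k2: {(8040, ops, 3, Sam), (9700, p1, 12, Ned)}
Taking the difference: {(8440, k1, 15, Quin)}
π_{budget, name} gives {(8440, Quin)}.

{(8440, Quin)}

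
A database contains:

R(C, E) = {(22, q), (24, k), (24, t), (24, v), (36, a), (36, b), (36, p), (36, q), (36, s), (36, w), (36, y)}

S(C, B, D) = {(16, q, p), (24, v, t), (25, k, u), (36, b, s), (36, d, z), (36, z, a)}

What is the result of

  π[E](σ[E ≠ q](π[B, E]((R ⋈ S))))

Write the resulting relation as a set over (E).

{a, b, k, p, s, t, v, w, y}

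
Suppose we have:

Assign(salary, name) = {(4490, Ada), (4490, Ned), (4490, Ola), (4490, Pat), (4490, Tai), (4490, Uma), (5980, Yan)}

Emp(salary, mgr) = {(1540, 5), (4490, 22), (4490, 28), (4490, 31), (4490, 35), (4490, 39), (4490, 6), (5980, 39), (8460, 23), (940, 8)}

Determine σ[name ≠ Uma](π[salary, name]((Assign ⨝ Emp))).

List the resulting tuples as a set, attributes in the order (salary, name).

{(4490, Ada), (4490, Ned), (4490, Ola), (4490, Pat), (4490, Tai), (5980, Yan)}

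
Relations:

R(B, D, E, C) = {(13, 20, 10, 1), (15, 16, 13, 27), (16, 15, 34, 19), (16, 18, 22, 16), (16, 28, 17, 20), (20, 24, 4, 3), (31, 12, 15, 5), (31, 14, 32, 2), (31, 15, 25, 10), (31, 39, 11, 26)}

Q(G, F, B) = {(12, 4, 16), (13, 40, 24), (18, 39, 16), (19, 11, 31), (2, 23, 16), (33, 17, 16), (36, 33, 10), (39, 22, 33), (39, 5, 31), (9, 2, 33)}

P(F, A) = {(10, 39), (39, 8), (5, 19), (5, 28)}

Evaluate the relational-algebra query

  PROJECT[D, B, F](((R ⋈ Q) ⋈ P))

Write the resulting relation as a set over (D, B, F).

Natural join on B: {(16, 15, 34, 19, 12, 4), (16, 15, 34, 19, 18, 39), (16, 15, 34, 19, 2, 23), (16, 15, 34, 19, 33, 17), (16, 18, 22, 16, 12, 4), (16, 18, 22, 16, 18, 39), (16, 18, 22, 16, 2, 23), (16, 18, 22, 16, 33, 17), (16, 28, 17, 20, 12, 4), (16, 28, 17, 20, 18, 39), (16, 28, 17, 20, 2, 23), (16, 28, 17, 20, 33, 17), (31, 12, 15, 5, 19, 11), (31, 12, 15, 5, 39, 5), (31, 14, 32, 2, 19, 11), (31, 14, 32, 2, 39, 5), (31, 15, 25, 10, 19, 11), (31, 15, 25, 10, 39, 5), (31, 39, 11, 26, 19, 11), (31, 39, 11, 26, 39, 5)}
Natural join on F: {(16, 15, 34, 19, 18, 39, 8), (16, 18, 22, 16, 18, 39, 8), (16, 28, 17, 20, 18, 39, 8), (31, 12, 15, 5, 39, 5, 19), (31, 12, 15, 5, 39, 5, 28), (31, 14, 32, 2, 39, 5, 19), (31, 14, 32, 2, 39, 5, 28), (31, 15, 25, 10, 39, 5, 19), (31, 15, 25, 10, 39, 5, 28), (31, 39, 11, 26, 39, 5, 19), (31, 39, 11, 26, 39, 5, 28)}
π[D, B, F]: project onto (D, B, F) (4 duplicate(s) eliminated) → {(12, 31, 5), (14, 31, 5), (15, 16, 39), (15, 31, 5), (18, 16, 39), (28, 16, 39), (39, 31, 5)}

{(12, 31, 5), (14, 31, 5), (15, 16, 39), (15, 31, 5), (18, 16, 39), (28, 16, 39), (39, 31, 5)}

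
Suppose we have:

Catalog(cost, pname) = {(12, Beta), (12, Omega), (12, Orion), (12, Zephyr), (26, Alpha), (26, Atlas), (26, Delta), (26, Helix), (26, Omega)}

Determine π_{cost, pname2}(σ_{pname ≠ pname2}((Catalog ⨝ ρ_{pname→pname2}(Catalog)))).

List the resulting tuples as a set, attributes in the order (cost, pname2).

{(12, Beta), (12, Omega), (12, Orion), (12, Zephyr), (26, Alpha), (26, Atlas), (26, Delta), (26, Helix), (26, Omega)}

ρ[pname→pname2]: schema becomes (cost, pname2); tuples unchanged.
Catalog ⋈ ρ_{pname→pname2}(Catalog) (natural join on cost): {(12, Beta, Beta), (12, Beta, Omega), (12, Beta, Orion), (12, Beta, Zephyr), (12, Omega, Beta), (12, Omega, Omega), (12, Omega, Orion), (12, Omega, Zephyr), (12, Orion, Beta), (12, Orion, Omega), (12, Orion, Orion), (12, Orion, Zephyr), (12, Zephyr, Beta), (12, Zephyr, Omega), (12, Zephyr, Orion), (12, Zephyr, Zephyr), (26, Alpha, Alpha), (26, Alpha, Atlas), (26, Alpha, Delta), (26, Alpha, Helix), (26, Alpha, Omega), (26, Atlas, Alpha), (26, Atlas, Atlas), (26, Atlas, Delta), (26, Atlas, Helix), (26, Atlas, Omega), (26, Delta, Alpha), (26, Delta, Atlas), (26, Delta, Delta), (26, Delta, Helix), (26, Delta, Omega), (26, Helix, Alpha), (26, Helix, Atlas), (26, Helix, Delta), (26, Helix, Helix), (26, Helix, Omega), (26, Omega, Alpha), (26, Omega, Atlas), (26, Omega, Delta), (26, Omega, Helix), (26, Omega, Omega)}
σ[pname ≠ pname2]: keep tuples satisfying pname ≠ pname2 → {(12, Beta, Omega), (12, Beta, Orion), (12, Beta, Zephyr), (12, Omega, Beta), (12, Omega, Orion), (12, Omega, Zephyr), (12, Orion, Beta), (12, Orion, Omega), (12, Orion, Zephyr), (12, Zephyr, Beta), (12, Zephyr, Omega), (12, Zephyr, Orion), (26, Alpha, Atlas), (26, Alpha, Delta), (26, Alpha, Helix), (26, Alpha, Omega), (26, Atlas, Alpha), (26, Atlas, Delta), (26, Atlas, Helix), (26, Atlas, Omega), (26, Delta, Alpha), (26, Delta, Atlas), (26, Delta, Helix), (26, Delta, Omega), (26, Helix, Alpha), (26, Helix, Atlas), (26, Helix, Delta), (26, Helix, Omega), (26, Omega, Alpha), (26, Omega, Atlas), (26, Omega, Delta), (26, Omega, Helix)}
Projecting to cost, pname2 (23 duplicate(s) eliminated): {(12, Beta), (12, Omega), (12, Orion), (12, Zephyr), (26, Alpha), (26, Atlas), (26, Delta), (26, Helix), (26, Omega)}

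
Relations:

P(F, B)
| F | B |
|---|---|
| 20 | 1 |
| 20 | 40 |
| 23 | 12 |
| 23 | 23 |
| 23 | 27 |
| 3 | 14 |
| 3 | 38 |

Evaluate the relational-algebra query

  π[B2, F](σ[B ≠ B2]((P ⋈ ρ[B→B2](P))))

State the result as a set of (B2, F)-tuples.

ρ[B→B2]: schema becomes (F, B2); tuples unchanged.
Natural join on F: {(20, 1, 1), (20, 1, 40), (20, 40, 1), (20, 40, 40), (23, 12, 12), (23, 12, 23), (23, 12, 27), (23, 23, 12), (23, 23, 23), (23, 23, 27), (23, 27, 12), (23, 27, 23), (23, 27, 27), (3, 14, 14), (3, 14, 38), (3, 38, 14), (3, 38, 38)}
Filtering on B ≠ B2 leaves {(20, 1, 40), (20, 40, 1), (23, 12, 23), (23, 12, 27), (23, 23, 12), (23, 23, 27), (23, 27, 12), (23, 27, 23), (3, 14, 38), (3, 38, 14)}.
π[B2, F]: project onto (B2, F) (3 duplicate(s) eliminated) → {(1, 20), (12, 23), (14, 3), (23, 23), (27, 23), (38, 3), (40, 20)}

{(1, 20), (12, 23), (14, 3), (23, 23), (27, 23), (38, 3), (40, 20)}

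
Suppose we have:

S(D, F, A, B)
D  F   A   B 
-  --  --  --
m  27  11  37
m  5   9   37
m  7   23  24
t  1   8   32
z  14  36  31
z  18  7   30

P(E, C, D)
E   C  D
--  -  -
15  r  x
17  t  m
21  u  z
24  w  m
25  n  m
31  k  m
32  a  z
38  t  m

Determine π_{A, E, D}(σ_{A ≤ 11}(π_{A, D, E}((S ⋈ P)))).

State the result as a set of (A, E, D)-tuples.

{(11, 17, m), (11, 24, m), (11, 25, m), (11, 31, m), (11, 38, m), (7, 21, z), (7, 32, z), (9, 17, m), (9, 24, m), (9, 25, m), (9, 31, m), (9, 38, m)}

Natural join on D: {(m, 27, 11, 37, 17, t), (m, 27, 11, 37, 24, w), (m, 27, 11, 37, 25, n), (m, 27, 11, 37, 31, k), (m, 27, 11, 37, 38, t), (m, 5, 9, 37, 17, t), (m, 5, 9, 37, 24, w), (m, 5, 9, 37, 25, n), (m, 5, 9, 37, 31, k), (m, 5, 9, 37, 38, t), (m, 7, 23, 24, 17, t), (m, 7, 23, 24, 24, w), (m, 7, 23, 24, 25, n), (m, 7, 23, 24, 31, k), (m, 7, 23, 24, 38, t), (z, 14, 36, 31, 21, u), (z, 14, 36, 31, 32, a), (z, 18, 7, 30, 21, u), (z, 18, 7, 30, 32, a)}
π_{A, D, E} gives {(11, m, 17), (11, m, 24), (11, m, 25), (11, m, 31), (11, m, 38), (23, m, 17), (23, m, 24), (23, m, 25), (23, m, 31), (23, m, 38), (36, z, 21), (36, z, 32), (7, z, 21), (7, z, 32), (9, m, 17), (9, m, 24), (9, m, 25), (9, m, 31), (9, m, 38)}.
σ[A ≤ 11]: keep tuples satisfying A ≤ 11 → {(11, m, 17), (11, m, 24), (11, m, 25), (11, m, 31), (11, m, 38), (7, z, 21), (7, z, 32), (9, m, 17), (9, m, 24), (9, m, 25), (9, m, 31), (9, m, 38)}
π_{A, E, D} gives {(11, 17, m), (11, 24, m), (11, 25, m), (11, 31, m), (11, 38, m), (7, 21, z), (7, 32, z), (9, 17, m), (9, 24, m), (9, 25, m), (9, 31, m), (9, 38, m)}.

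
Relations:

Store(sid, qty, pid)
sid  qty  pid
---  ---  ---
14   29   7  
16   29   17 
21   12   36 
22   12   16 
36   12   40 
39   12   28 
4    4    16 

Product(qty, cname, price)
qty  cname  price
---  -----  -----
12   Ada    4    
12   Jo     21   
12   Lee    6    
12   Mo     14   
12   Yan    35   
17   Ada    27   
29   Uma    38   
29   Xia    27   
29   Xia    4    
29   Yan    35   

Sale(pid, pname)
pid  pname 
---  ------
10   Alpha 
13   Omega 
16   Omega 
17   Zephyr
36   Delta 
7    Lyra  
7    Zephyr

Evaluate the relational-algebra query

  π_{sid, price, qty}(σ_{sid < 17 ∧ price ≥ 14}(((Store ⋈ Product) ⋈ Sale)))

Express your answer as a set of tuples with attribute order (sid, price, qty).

{(14, 27, 29), (14, 35, 29), (14, 38, 29), (16, 27, 29), (16, 35, 29), (16, 38, 29)}

Joining Store and Product on qty yields {(14, 29, 7, Uma, 38), (14, 29, 7, Xia, 27), (14, 29, 7, Xia, 4), (14, 29, 7, Yan, 35), (16, 29, 17, Uma, 38), (16, 29, 17, Xia, 27), (16, 29, 17, Xia, 4), (16, 29, 17, Yan, 35), (21, 12, 36, Ada, 4), (21, 12, 36, Jo, 21), (21, 12, 36, Lee, 6), (21, 12, 36, Mo, 14), (21, 12, 36, Yan, 35), (22, 12, 16, Ada, 4), (22, 12, 16, Jo, 21), (22, 12, 16, Lee, 6), (22, 12, 16, Mo, 14), (22, 12, 16, Yan, 35), (36, 12, 40, Ada, 4), (36, 12, 40, Jo, 21), (36, 12, 40, Lee, 6), (36, 12, 40, Mo, 14), (36, 12, 40, Yan, 35), (39, 12, 28, Ada, 4), (39, 12, 28, Jo, 21), (39, 12, 28, Lee, 6), (39, 12, 28, Mo, 14), (39, 12, 28, Yan, 35)}.
Joining (Store ⋈ Product) and Sale on pid yields {(14, 29, 7, Uma, 38, Lyra), (14, 29, 7, Uma, 38, Zephyr), (14, 29, 7, Xia, 27, Lyra), (14, 29, 7, Xia, 27, Zephyr), (14, 29, 7, Xia, 4, Lyra), (14, 29, 7, Xia, 4, Zephyr), (14, 29, 7, Yan, 35, Lyra), (14, 29, 7, Yan, 35, Zephyr), (16, 29, 17, Uma, 38, Zephyr), (16, 29, 17, Xia, 27, Zephyr), (16, 29, 17, Xia, 4, Zephyr), (16, 29, 17, Yan, 35, Zephyr), (21, 12, 36, Ada, 4, Delta), (21, 12, 36, Jo, 21, Delta), (21, 12, 36, Lee, 6, Delta), (21, 12, 36, Mo, 14, Delta), (21, 12, 36, Yan, 35, Delta), (22, 12, 16, Ada, 4, Omega), (22, 12, 16, Jo, 21, Omega), (22, 12, 16, Lee, 6, Omega), (22, 12, 16, Mo, 14, Omega), (22, 12, 16, Yan, 35, Omega)}.
σ[sid < 17 ∧ price ≥ 14]: keep tuples satisfying sid < 17 ∧ price ≥ 14 → {(14, 29, 7, Uma, 38, Lyra), (14, 29, 7, Uma, 38, Zephyr), (14, 29, 7, Xia, 27, Lyra), (14, 29, 7, Xia, 27, Zephyr), (14, 29, 7, Yan, 35, Lyra), (14, 29, 7, Yan, 35, Zephyr), (16, 29, 17, Uma, 38, Zephyr), (16, 29, 17, Xia, 27, Zephyr), (16, 29, 17, Yan, 35, Zephyr)}
π_{sid, price, qty} gives {(14, 27, 29), (14, 35, 29), (14, 38, 29), (16, 27, 29), (16, 35, 29), (16, 38, 29)} (3 duplicate(s) eliminated).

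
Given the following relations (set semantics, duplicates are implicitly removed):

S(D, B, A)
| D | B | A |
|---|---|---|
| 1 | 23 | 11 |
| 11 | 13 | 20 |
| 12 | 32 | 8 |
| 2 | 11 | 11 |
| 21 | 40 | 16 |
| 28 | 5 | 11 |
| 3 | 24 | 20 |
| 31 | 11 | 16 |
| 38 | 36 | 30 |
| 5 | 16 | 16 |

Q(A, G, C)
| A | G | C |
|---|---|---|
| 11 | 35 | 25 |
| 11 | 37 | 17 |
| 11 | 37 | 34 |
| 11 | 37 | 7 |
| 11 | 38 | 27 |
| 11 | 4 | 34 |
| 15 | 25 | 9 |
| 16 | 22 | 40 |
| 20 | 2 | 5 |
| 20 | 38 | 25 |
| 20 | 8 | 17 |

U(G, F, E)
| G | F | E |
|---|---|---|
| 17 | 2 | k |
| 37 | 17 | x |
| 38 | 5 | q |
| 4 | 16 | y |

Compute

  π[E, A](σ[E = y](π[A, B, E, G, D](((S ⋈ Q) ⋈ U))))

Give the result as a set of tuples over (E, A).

Natural join on A: {(1, 23, 11, 35, 25), (1, 23, 11, 37, 17), (1, 23, 11, 37, 34), (1, 23, 11, 37, 7), (1, 23, 11, 38, 27), (1, 23, 11, 4, 34), (11, 13, 20, 2, 5), (11, 13, 20, 38, 25), (11, 13, 20, 8, 17), (2, 11, 11, 35, 25), (2, 11, 11, 37, 17), (2, 11, 11, 37, 34), (2, 11, 11, 37, 7), (2, 11, 11, 38, 27), (2, 11, 11, 4, 34), (21, 40, 16, 22, 40), (28, 5, 11, 35, 25), (28, 5, 11, 37, 17), (28, 5, 11, 37, 34), (28, 5, 11, 37, 7), (28, 5, 11, 38, 27), (28, 5, 11, 4, 34), (3, 24, 20, 2, 5), (3, 24, 20, 38, 25), (3, 24, 20, 8, 17), (31, 11, 16, 22, 40), (5, 16, 16, 22, 40)}
Natural join on G: {(1, 23, 11, 37, 17, 17, x), (1, 23, 11, 37, 34, 17, x), (1, 23, 11, 37, 7, 17, x), (1, 23, 11, 38, 27, 5, q), (1, 23, 11, 4, 34, 16, y), (11, 13, 20, 38, 25, 5, q), (2, 11, 11, 37, 17, 17, x), (2, 11, 11, 37, 34, 17, x), (2, 11, 11, 37, 7, 17, x), (2, 11, 11, 38, 27, 5, q), (2, 11, 11, 4, 34, 16, y), (28, 5, 11, 37, 17, 17, x), (28, 5, 11, 37, 34, 17, x), (28, 5, 11, 37, 7, 17, x), (28, 5, 11, 38, 27, 5, q), (28, 5, 11, 4, 34, 16, y), (3, 24, 20, 38, 25, 5, q)}
π_{A, B, E, G, D} gives {(11, 11, q, 38, 2), (11, 11, x, 37, 2), (11, 11, y, 4, 2), (11, 23, q, 38, 1), (11, 23, x, 37, 1), (11, 23, y, 4, 1), (11, 5, q, 38, 28), (11, 5, x, 37, 28), (11, 5, y, 4, 28), (20, 13, q, 38, 11), (20, 24, q, 38, 3)} (6 duplicate(s) eliminated).
Selection E = y: {(11, 11, y, 4, 2), (11, 23, y, 4, 1), (11, 5, y, 4, 28)}
π_{E, A} gives {(y, 11)} (2 duplicate(s) eliminated).

{(y, 11)}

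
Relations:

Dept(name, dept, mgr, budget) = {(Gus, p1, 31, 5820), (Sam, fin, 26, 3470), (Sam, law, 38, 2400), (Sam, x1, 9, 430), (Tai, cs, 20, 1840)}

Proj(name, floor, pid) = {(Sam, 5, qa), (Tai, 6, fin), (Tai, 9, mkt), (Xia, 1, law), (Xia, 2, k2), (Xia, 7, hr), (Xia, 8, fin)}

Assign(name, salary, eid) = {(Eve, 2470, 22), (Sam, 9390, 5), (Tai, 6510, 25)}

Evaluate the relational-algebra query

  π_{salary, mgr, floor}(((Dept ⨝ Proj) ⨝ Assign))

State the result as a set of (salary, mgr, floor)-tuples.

Joining Dept and Proj on name yields {(Sam, fin, 26, 3470, 5, qa), (Sam, law, 38, 2400, 5, qa), (Sam, x1, 9, 430, 5, qa), (Tai, cs, 20, 1840, 6, fin), (Tai, cs, 20, 1840, 9, mkt)}.
Joining (Dept ⨝ Proj) and Assign on name yields {(Sam, fin, 26, 3470, 5, qa, 9390, 5), (Sam, law, 38, 2400, 5, qa, 9390, 5), (Sam, x1, 9, 430, 5, qa, 9390, 5), (Tai, cs, 20, 1840, 6, fin, 6510, 25), (Tai, cs, 20, 1840, 9, mkt, 6510, 25)}.
Keep only column(s) salary, mgr, floor: {(6510, 20, 6), (6510, 20, 9), (9390, 26, 5), (9390, 38, 5), (9390, 9, 5)}

{(6510, 20, 6), (6510, 20, 9), (9390, 26, 5), (9390, 38, 5), (9390, 9, 5)}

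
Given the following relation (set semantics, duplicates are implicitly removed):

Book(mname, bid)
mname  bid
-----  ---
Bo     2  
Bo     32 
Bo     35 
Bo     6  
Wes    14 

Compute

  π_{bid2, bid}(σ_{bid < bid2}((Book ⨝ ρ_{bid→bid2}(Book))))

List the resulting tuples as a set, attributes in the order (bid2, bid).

{(32, 2), (32, 6), (35, 2), (35, 32), (35, 6), (6, 2)}

ρ[bid→bid2]: schema becomes (mname, bid2); tuples unchanged.
Natural join on mname: {(Bo, 2, 2), (Bo, 2, 32), (Bo, 2, 35), (Bo, 2, 6), (Bo, 32, 2), (Bo, 32, 32), (Bo, 32, 35), (Bo, 32, 6), (Bo, 35, 2), (Bo, 35, 32), (Bo, 35, 35), (Bo, 35, 6), (Bo, 6, 2), (Bo, 6, 32), (Bo, 6, 35), (Bo, 6, 6), (Wes, 14, 14)}
Filtering on bid < bid2 leaves {(Bo, 2, 32), (Bo, 2, 35), (Bo, 2, 6), (Bo, 32, 35), (Bo, 6, 32), (Bo, 6, 35)}.
Projecting to bid2, bid: {(32, 2), (32, 6), (35, 2), (35, 32), (35, 6), (6, 2)}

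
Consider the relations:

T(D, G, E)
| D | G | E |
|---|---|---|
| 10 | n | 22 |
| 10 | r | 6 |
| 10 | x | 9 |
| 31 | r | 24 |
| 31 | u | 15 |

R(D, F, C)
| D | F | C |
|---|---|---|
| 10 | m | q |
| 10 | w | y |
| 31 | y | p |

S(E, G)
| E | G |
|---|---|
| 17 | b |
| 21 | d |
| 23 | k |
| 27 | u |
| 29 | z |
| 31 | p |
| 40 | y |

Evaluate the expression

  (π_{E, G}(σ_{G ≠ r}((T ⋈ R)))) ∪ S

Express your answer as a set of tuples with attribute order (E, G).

Joining T and R on D yields {(10, n, 22, m, q), (10, n, 22, w, y), (10, r, 6, m, q), (10, r, 6, w, y), (10, x, 9, m, q), (10, x, 9, w, y), (31, r, 24, y, p), (31, u, 15, y, p)}.
Filtering on G ≠ r leaves {(10, n, 22, m, q), (10, n, 22, w, y), (10, x, 9, m, q), (10, x, 9, w, y), (31, u, 15, y, p)}.
π_{E, G} gives {(15, u), (22, n), (9, x)} (2 duplicate(s) eliminated).
Set union of the two operands is {(15, u), (17, b), (21, d), (22, n), (23, k), (27, u), (29, z), (31, p), (40, y), (9, x)}.

{(15, u), (17, b), (21, d), (22, n), (23, k), (27, u), (29, z), (31, p), (40, y), (9, x)}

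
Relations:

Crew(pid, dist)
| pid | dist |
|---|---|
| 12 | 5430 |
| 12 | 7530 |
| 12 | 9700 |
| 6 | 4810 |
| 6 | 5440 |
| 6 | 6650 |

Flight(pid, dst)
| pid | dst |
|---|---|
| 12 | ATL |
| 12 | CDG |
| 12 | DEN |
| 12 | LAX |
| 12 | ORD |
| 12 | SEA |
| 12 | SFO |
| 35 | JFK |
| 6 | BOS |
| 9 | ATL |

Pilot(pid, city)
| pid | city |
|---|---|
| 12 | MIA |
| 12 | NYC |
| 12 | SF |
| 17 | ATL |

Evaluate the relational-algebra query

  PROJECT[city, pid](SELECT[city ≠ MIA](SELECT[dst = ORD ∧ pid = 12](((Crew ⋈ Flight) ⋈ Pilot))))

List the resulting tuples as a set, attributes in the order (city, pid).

{(NYC, 12), (SF, 12)}

Joining Crew and Flight on pid yields {(12, 5430, ATL), (12, 5430, CDG), (12, 5430, DEN), (12, 5430, LAX), (12, 5430, ORD), (12, 5430, SEA), (12, 5430, SFO), (12, 7530, ATL), (12, 7530, CDG), (12, 7530, DEN), (12, 7530, LAX), (12, 7530, ORD), (12, 7530, SEA), (12, 7530, SFO), (12, 9700, ATL), (12, 9700, CDG), (12, 9700, DEN), (12, 9700, LAX), (12, 9700, ORD), (12, 9700, SEA), (12, 9700, SFO), (6, 4810, BOS), (6, 5440, BOS), (6, 6650, BOS)}.
Joining (Crew ⋈ Flight) and Pilot on pid yields {(12, 5430, ATL, MIA), (12, 5430, ATL, NYC), (12, 5430, ATL, SF), (12, 5430, CDG, MIA), (12, 5430, CDG, NYC), (12, 5430, CDG, SF), (12, 5430, DEN, MIA), (12, 5430, DEN, NYC), (12, 5430, DEN, SF), (12, 5430, LAX, MIA), (12, 5430, LAX, NYC), (12, 5430, LAX, SF), (12, 5430, ORD, MIA), (12, 5430, ORD, NYC), (12, 5430, ORD, SF), (12, 5430, SEA, MIA), (12, 5430, SEA, NYC), (12, 5430, SEA, SF), (12, 5430, SFO, MIA), (12, 5430, SFO, NYC), (12, 5430, SFO, SF), (12, 7530, ATL, MIA), (12, 7530, ATL, NYC), (12, 7530, ATL, SF), (12, 7530, CDG, MIA), (12, 7530, CDG, NYC), (12, 7530, CDG, SF), (12, 7530, DEN, MIA), (12, 7530, DEN, NYC), (12, 7530, DEN, SF), (12, 7530, LAX, MIA), (12, 7530, LAX, NYC), (12, 7530, LAX, SF), (12, 7530, ORD, MIA), (12, 7530, ORD, NYC), (12, 7530, ORD, SF), (12, 7530, SEA, MIA), (12, 7530, SEA, NYC), (12, 7530, SEA, SF), (12, 7530, SFO, MIA), (12, 7530, SFO, NYC), (12, 7530, SFO, SF), (12, 9700, ATL, MIA), (12, 9700, ATL, NYC), (12, 9700, ATL, SF), (12, 9700, CDG, MIA), (12, 9700, CDG, NYC), (12, 9700, CDG, SF), (12, 9700, DEN, MIA), (12, 9700, DEN, NYC), (12, 9700, DEN, SF), (12, 9700, LAX, MIA), (12, 9700, LAX, NYC), (12, 9700, LAX, SF), (12, 9700, ORD, MIA), (12, 9700, ORD, NYC), (12, 9700, ORD, SF), (12, 9700, SEA, MIA), (12, 9700, SEA, NYC), (12, 9700, SEA, SF), (12, 9700, SFO, MIA), (12, 9700, SFO, NYC), (12, 9700, SFO, SF)}.
Selection dst = ORD ∧ pid = 12: {(12, 5430, ORD, MIA), (12, 5430, ORD, NYC), (12, 5430, ORD, SF), (12, 7530, ORD, MIA), (12, 7530, ORD, NYC), (12, 7530, ORD, SF), (12, 9700, ORD, MIA), (12, 9700, ORD, NYC), (12, 9700, ORD, SF)}
Selection city ≠ MIA: {(12, 5430, ORD, NYC), (12, 5430, ORD, SF), (12, 7530, ORD, NYC), (12, 7530, ORD, SF), (12, 9700, ORD, NYC), (12, 9700, ORD, SF)}
Projecting to city, pid (4 duplicate(s) eliminated): {(NYC, 12), (SF, 12)}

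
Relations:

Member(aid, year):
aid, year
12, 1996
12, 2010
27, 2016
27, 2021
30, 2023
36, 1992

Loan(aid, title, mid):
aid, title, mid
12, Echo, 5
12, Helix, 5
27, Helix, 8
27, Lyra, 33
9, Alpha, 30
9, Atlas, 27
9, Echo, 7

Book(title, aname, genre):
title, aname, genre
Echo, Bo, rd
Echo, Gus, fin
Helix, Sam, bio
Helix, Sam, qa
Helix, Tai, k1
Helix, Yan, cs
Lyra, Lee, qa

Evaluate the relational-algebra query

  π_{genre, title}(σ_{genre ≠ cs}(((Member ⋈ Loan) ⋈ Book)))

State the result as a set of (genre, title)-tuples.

Joining Member and Loan on aid yields {(12, 1996, Echo, 5), (12, 1996, Helix, 5), (12, 2010, Echo, 5), (12, 2010, Helix, 5), (27, 2016, Helix, 8), (27, 2016, Lyra, 33), (27, 2021, Helix, 8), (27, 2021, Lyra, 33)}.
Joining (Member ⋈ Loan) and Book on title yields {(12, 1996, Echo, 5, Bo, rd), (12, 1996, Echo, 5, Gus, fin), (12, 1996, Helix, 5, Sam, bio), (12, 1996, Helix, 5, Sam, qa), (12, 1996, Helix, 5, Tai, k1), (12, 1996, Helix, 5, Yan, cs), (12, 2010, Echo, 5, Bo, rd), (12, 2010, Echo, 5, Gus, fin), (12, 2010, Helix, 5, Sam, bio), (12, 2010, Helix, 5, Sam, qa), (12, 2010, Helix, 5, Tai, k1), (12, 2010, Helix, 5, Yan, cs), (27, 2016, Helix, 8, Sam, bio), (27, 2016, Helix, 8, Sam, qa), (27, 2016, Helix, 8, Tai, k1), (27, 2016, Helix, 8, Yan, cs), (27, 2016, Lyra, 33, Lee, qa), (27, 2021, Helix, 8, Sam, bio), (27, 2021, Helix, 8, Sam, qa), (27, 2021, Helix, 8, Tai, k1), (27, 2021, Helix, 8, Yan, cs), (27, 2021, Lyra, 33, Lee, qa)}.
Apply σ_{genre ≠ cs}; surviving tuples: {(12, 1996, Echo, 5, Bo, rd), (12, 1996, Echo, 5, Gus, fin), (12, 1996, Helix, 5, Sam, bio), (12, 1996, Helix, 5, Sam, qa), (12, 1996, Helix, 5, Tai, k1), (12, 2010, Echo, 5, Bo, rd), (12, 2010, Echo, 5, Gus, fin), (12, 2010, Helix, 5, Sam, bio), (12, 2010, Helix, 5, Sam, qa), (12, 2010, Helix, 5, Tai, k1), (27, 2016, Helix, 8, Sam, bio), (27, 2016, Helix, 8, Sam, qa), (27, 2016, Helix, 8, Tai, k1), (27, 2016, Lyra, 33, Lee, qa), (27, 2021, Helix, 8, Sam, bio), (27, 2021, Helix, 8, Sam, qa), (27, 2021, Helix, 8, Tai, k1), (27, 2021, Lyra, 33, Lee, qa)}
Keep only column(s) genre, title (12 duplicate(s) eliminated): {(bio, Helix), (fin, Echo), (k1, Helix), (qa, Helix), (qa, Lyra), (rd, Echo)}

{(bio, Helix), (fin, Echo), (k1, Helix), (qa, Helix), (qa, Lyra), (rd, Echo)}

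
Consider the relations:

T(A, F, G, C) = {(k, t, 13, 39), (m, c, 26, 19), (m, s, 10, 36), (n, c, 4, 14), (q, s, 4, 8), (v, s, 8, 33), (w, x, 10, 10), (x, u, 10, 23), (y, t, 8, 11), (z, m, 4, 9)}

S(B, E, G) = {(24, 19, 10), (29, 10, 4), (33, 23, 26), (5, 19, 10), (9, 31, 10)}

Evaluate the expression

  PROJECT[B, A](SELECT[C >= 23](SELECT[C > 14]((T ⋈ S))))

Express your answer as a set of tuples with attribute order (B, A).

{(24, m), (24, x), (5, m), (5, x), (9, m), (9, x)}

T ⋈ S (natural join on G): {(m, c, 26, 19, 33, 23), (m, s, 10, 36, 24, 19), (m, s, 10, 36, 5, 19), (m, s, 10, 36, 9, 31), (n, c, 4, 14, 29, 10), (q, s, 4, 8, 29, 10), (w, x, 10, 10, 24, 19), (w, x, 10, 10, 5, 19), (w, x, 10, 10, 9, 31), (x, u, 10, 23, 24, 19), (x, u, 10, 23, 5, 19), (x, u, 10, 23, 9, 31), (z, m, 4, 9, 29, 10)}
Apply σ_{C > 14}; surviving tuples: {(m, c, 26, 19, 33, 23), (m, s, 10, 36, 24, 19), (m, s, 10, 36, 5, 19), (m, s, 10, 36, 9, 31), (x, u, 10, 23, 24, 19), (x, u, 10, 23, 5, 19), (x, u, 10, 23, 9, 31)}
Apply σ_{C >= 23}; surviving tuples: {(m, s, 10, 36, 24, 19), (m, s, 10, 36, 5, 19), (m, s, 10, 36, 9, 31), (x, u, 10, 23, 24, 19), (x, u, 10, 23, 5, 19), (x, u, 10, 23, 9, 31)}
π_{B, A} gives {(24, m), (24, x), (5, m), (5, x), (9, m), (9, x)}.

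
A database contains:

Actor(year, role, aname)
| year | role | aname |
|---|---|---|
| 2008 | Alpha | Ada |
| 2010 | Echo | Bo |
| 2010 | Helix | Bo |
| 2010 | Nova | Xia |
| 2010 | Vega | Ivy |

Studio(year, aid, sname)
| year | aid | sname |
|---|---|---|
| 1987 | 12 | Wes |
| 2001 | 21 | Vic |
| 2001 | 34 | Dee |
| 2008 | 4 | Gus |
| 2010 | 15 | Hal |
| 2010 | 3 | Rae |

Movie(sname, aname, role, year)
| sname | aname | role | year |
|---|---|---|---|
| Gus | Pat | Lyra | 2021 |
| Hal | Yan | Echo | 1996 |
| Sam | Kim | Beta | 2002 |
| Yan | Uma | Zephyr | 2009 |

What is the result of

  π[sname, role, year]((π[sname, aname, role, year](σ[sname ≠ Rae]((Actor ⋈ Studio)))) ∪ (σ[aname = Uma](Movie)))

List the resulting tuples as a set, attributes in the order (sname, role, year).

{(Gus, Alpha, 2008), (Hal, Echo, 2010), (Hal, Helix, 2010), (Hal, Nova, 2010), (Hal, Vega, 2010), (Yan, Zephyr, 2009)}

Natural join on year: {(2008, Alpha, Ada, 4, Gus), (2010, Echo, Bo, 15, Hal), (2010, Echo, Bo, 3, Rae), (2010, Helix, Bo, 15, Hal), (2010, Helix, Bo, 3, Rae), (2010, Nova, Xia, 15, Hal), (2010, Nova, Xia, 3, Rae), (2010, Vega, Ivy, 15, Hal), (2010, Vega, Ivy, 3, Rae)}
Filtering on sname ≠ Rae leaves {(2008, Alpha, Ada, 4, Gus), (2010, Echo, Bo, 15, Hal), (2010, Helix, Bo, 15, Hal), (2010, Nova, Xia, 15, Hal), (2010, Vega, Ivy, 15, Hal)}.
π[sname, aname, role, year]: project onto (sname, aname, role, year) → {(Gus, Ada, Alpha, 2008), (Hal, Bo, Echo, 2010), (Hal, Bo, Helix, 2010), (Hal, Ivy, Vega, 2010), (Hal, Xia, Nova, 2010)}
Filtering on aname = Uma leaves {(Yan, Uma, Zephyr, 2009)}.
Taking the union: {(Gus, Ada, Alpha, 2008), (Hal, Bo, Echo, 2010), (Hal, Bo, Helix, 2010), (Hal, Ivy, Vega, 2010), (Hal, Xia, Nova, 2010), (Yan, Uma, Zephyr, 2009)}
π[sname, role, year]: project onto (sname, role, year) → {(Gus, Alpha, 2008), (Hal, Echo, 2010), (Hal, Helix, 2010), (Hal, Nova, 2010), (Hal, Vega, 2010), (Yan, Zephyr, 2009)}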